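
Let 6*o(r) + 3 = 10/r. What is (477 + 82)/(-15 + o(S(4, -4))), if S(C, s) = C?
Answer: -6708/181 ≈ -37.061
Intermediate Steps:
o(r) = -½ + 5/(3*r) (o(r) = -½ + (10/r)/6 = -½ + 5/(3*r))
(477 + 82)/(-15 + o(S(4, -4))) = (477 + 82)/(-15 + (⅙)*(10 - 3*4)/4) = 559/(-15 + (⅙)*(¼)*(10 - 12)) = 559/(-15 + (⅙)*(¼)*(-2)) = 559/(-15 - 1/12) = 559/(-181/12) = 559*(-12/181) = -6708/181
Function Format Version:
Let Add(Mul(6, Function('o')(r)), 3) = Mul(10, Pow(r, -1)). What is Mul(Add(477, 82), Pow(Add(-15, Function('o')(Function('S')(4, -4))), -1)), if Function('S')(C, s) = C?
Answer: Rational(-6708, 181) ≈ -37.061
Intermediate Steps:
Function('o')(r) = Add(Rational(-1, 2), Mul(Rational(5, 3), Pow(r, -1))) (Function('o')(r) = Add(Rational(-1, 2), Mul(Rational(1, 6), Mul(10, Pow(r, -1)))) = Add(Rational(-1, 2), Mul(Rational(5, 3), Pow(r, -1))))
Mul(Add(477, 82), Pow(Add(-15, Function('o')(Function('S')(4, -4))), -1)) = Mul(Add(477, 82), Pow(Add(-15, Mul(Rational(1, 6), Pow(4, -1), Add(10, Mul(-3, 4)))), -1)) = Mul(559, Pow(Add(-15, Mul(Rational(1, 6), Rational(1, 4), Add(10, -12))), -1)) = Mul(559, Pow(Add(-15, Mul(Rational(1, 6), Rational(1, 4), -2)), -1)) = Mul(559, Pow(Add(-15, Rational(-1, 12)), -1)) = Mul(559, Pow(Rational(-181, 12), -1)) = Mul(559, Rational(-12, 181)) = Rational(-6708, 181)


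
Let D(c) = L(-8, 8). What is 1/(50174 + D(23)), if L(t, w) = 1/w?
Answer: 8/401393 ≈ 1.9931e-5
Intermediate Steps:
D(c) = ⅛ (D(c) = 1/8 = ⅛)
1/(50174 + D(23)) = 1/(50174 + ⅛) = 1/(401393/8) = 8/401393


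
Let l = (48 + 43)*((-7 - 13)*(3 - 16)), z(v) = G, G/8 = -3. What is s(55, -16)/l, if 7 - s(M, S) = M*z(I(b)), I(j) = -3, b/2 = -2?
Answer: 1327/23660 ≈ 0.056086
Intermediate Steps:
b = -4 (b = 2*(-2) = -4)
G = -24 (G = 8*(-3) = -24)
z(v) = -24
s(M, S) = 7 + 24*M (s(M, S) = 7 - M*(-24) = 7 - (-24)*M = 7 + 24*M)
l = 23660 (l = 91*(-20*(-13)) = 91*260 = 23660)
s(55, -16)/l = (7 + 24*55)/23660 = (7 + 1320)*(1/23660) = 1327*(1/23660) = 1327/23660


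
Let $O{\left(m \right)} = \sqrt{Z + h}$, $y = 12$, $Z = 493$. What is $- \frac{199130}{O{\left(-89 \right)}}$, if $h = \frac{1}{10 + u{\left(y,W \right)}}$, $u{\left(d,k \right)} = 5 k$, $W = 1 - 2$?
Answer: $- \frac{99565 \sqrt{1370}}{411} \approx -8966.5$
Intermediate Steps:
$W = -1$ ($W = 1 - 2 = -1$)
$h = \frac{1}{5}$ ($h = \frac{1}{10 + 5 \left(-1\right)} = \frac{1}{10 - 5} = \frac{1}{5} \approx 0.2$)
$O{\left(m \right)} = \frac{3 \sqrt{1370}}{5}$ ($O{\left(m \right)} = \sqrt{493 + \frac{1}{5}} = \sqrt{\frac{2466}{5}} = \frac{3 \sqrt{1370}}{5}$)
$- \frac{199130}{O{\left(-89 \right)}} = - \frac{199130}{\frac{3}{5} \sqrt{1370}} = - 199130 \frac{\sqrt{1370}}{822} = - \frac{99565 \sqrt{1370}}{411}$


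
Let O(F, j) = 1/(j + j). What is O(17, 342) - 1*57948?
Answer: -39636431/684 ≈ -57948.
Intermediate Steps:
O(F, j) = 1/(2*j)
O(17, 342) - 1*57948 = (½)/342 - 1*57948 = (½)*(1/342) - 57948 = 1/684 - 57948 = -39636431/684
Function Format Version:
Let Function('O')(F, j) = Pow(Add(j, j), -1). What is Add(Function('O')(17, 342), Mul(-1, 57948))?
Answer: Rational(-39636431, 684) ≈ -57948.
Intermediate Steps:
Function('O')(F, j) = Mul(Rational(1, 2), Pow(j, -1)) (Function('O')(F, j) = Pow(Mul(2, j), -1) = Mul(Rational(1, 2), Pow(j, -1)))
Add(Function('O')(17, 342), Mul(-1, 57948)) = Add(Mul(Rational(1, 2), Pow(342, -1)), Mul(-1, 57948)) = Add(Mul(Rational(1, 2), Rational(1, 342)), -57948) = Add(Rational(1, 684), -57948) = Rational(-39636431, 684)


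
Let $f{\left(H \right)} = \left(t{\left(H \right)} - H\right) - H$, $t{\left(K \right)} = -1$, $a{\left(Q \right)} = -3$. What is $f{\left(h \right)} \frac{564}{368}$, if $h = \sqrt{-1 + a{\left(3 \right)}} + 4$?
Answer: $- \frac{1269}{92} - \frac{141 i}{23} \approx -13.793 - 6.1304 i$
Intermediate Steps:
$h = 4 + 2 i$ ($h = \sqrt{-1 - 3} + 4 = \sqrt{-4} + 4 = 2 i + 4 = 4 + 2 i \approx 4.0 + 2.0 i$)
$f{\left(H \right)} = -1 - 2 H$ ($f{\left(H \right)} = \left(-1 - H\right) - H = -1 - 2 H$)
$f{\left(h \right)} \frac{564}{368} = \left(-1 - 2 \left(4 + 2 i\right)\right) \frac{564}{368} = \left(-1 - \left(8 + 4 i\right)\right) 564 \cdot \frac{1}{368} = \left(-9 - 4 i\right) \frac{141}{92} = - \frac{1269}{92} - \frac{141 i}{23}$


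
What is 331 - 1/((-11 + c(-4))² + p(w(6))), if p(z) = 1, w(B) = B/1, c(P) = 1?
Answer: 33430/101 ≈ 330.99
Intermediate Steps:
w(B) = B (w(B) = B*1 = B)
331 - 1/((-11 + c(-4))² + p(w(6))) = 331 - 1/((-11 + 1)² + 1) = 331 - 1/((-10)² + 1) = 331 - 1/(100 + 1) = 331 - 1/101 = 33430/101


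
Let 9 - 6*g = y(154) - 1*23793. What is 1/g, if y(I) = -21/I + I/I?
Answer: 132/523625 ≈ 0.00025209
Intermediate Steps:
y(I) = 1 - 21/I (y(I) = -21/I + 1 = 1 - 21/I)
g = 523625/132 (g = 3/2 - ((-21 + 154)/154 - 1*23793)/6 = 3/2 - ((1/154)*133 - 23793)/6 = 3/2 - (19/22 - 23793)/6 = 3/2 - ⅙*(-523427/22) = 3/2 + 523427/132 = 523625/132 ≈ 3966.9)
1/g = 1/(523625/132) = 132/523625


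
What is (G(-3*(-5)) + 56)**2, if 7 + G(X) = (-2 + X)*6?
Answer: 16129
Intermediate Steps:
G(X) = -19 + 6*X (G(X) = -7 + (-2 + X)*6 = -7 + (-12 + 6*X) = -19 + 6*X)
(G(-3*(-5)) + 56)**2 = ((-19 + 6*(-3*(-5))) + 56)**2 = ((-19 + 6*15) + 56)**2 = ((-19 + 90) + 56)**2 = (71 + 56)**2 = 127**2 = 16129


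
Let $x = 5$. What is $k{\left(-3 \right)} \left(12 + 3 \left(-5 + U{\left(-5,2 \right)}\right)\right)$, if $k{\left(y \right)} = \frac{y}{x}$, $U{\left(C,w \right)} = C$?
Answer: $\frac{54}{5} \approx 10.8$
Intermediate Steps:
$k{\left(y \right)} = \frac{y}{5}$
$k{\left(-3 \right)} \left(12 + 3 \left(-5 + U{\left(-5,2 \right)}\right)\right) = \frac{1}{5} \left(-3\right) \left(12 + 3 \left(-5 - 5\right)\right) = - \frac{3 \left(12 + 3 \left(-10\right)\right)}{5} = - \frac{3 \left(12 - 30\right)}{5} = \left(- \frac{3}{5}\right) \left(-18\right) = \frac{54}{5}$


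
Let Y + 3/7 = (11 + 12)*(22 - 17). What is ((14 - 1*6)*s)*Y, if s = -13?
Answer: -83408/7 ≈ -11915.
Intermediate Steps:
Y = 802/7 (Y = -3/7 + (11 + 12)*(22 - 17) = -3/7 + 23*5 = -3/7 + 115 = 802/7 ≈ 114.57)
((14 - 1*6)*s)*Y = ((14 - 1*6)*(-13))*(802/7) = ((14 - 6)*(-13))*(802/7) = (8*(-13))*(802/7) = -104*802/7 = -83408/7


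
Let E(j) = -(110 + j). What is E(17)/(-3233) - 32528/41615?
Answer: -99877919/134541295 ≈ -0.74236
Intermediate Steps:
E(j) = -110 - j
E(17)/(-3233) - 32528/41615 = (-110 - 1*17)/(-3233) - 32528/41615 = (-110 - 17)*(-1/3233) - 32528*1/41615 = -127*(-1/3233) - 32528/41615 = 127/3233 - 32528/41615 = -99877919/134541295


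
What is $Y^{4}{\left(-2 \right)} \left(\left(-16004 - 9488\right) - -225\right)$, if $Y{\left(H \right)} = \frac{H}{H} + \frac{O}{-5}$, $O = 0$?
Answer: $-25267$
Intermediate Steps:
$Y{\left(H \right)} = 1$ ($Y{\left(H \right)} = \frac{H}{H} + \frac{0}{-5} = 1 + 0 \left(- \frac{1}{5}\right) = 1 + 0 = 1$)
$Y^{4}{\left(-2 \right)} \left(\left(-16004 - 9488\right) - -225\right) = 1^{4} \left(\left(-16004 - 9488\right) - -225\right) = 1 \left(\left(-16004 - 9488\right) + 225\right) = 1 \left(-25492 + 225\right) = 1 \left(-25267\right) = -25267$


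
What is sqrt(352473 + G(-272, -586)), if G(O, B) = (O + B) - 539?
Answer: 2*sqrt(87769) ≈ 592.52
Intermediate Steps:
G(O, B) = -539 + B + O (G(O, B) = (B + O) - 539 = -539 + B + O)
sqrt(352473 + G(-272, -586)) = sqrt(352473 + (-539 - 586 - 272)) = sqrt(352473 - 1397) = sqrt(351076) = 2*sqrt(87769)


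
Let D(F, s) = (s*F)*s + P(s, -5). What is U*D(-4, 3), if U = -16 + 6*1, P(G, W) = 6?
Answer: 300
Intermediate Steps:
D(F, s) = 6 + F*s**2 (D(F, s) = (s*F)*s + 6 = (F*s)*s + 6 = F*s**2 + 6 = 6 + F*s**2)
U = -10 (U = -16 + 6 = -10)
U*D(-4, 3) = -10*(6 - 4*3**2) = -10*(6 - 4*9) = -10*(6 - 36) = -10*(-30) = 300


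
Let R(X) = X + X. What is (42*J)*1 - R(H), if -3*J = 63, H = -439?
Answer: -4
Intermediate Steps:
J = -21 (J = -1/3*63 = -21)
R(X) = 2*X
(42*J)*1 - R(H) = (42*(-21))*1 - 2*(-439) = -882*1 - 1*(-878) = -882 + 878 = -4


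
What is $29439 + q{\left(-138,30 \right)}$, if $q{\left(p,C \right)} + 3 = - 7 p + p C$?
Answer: $26262$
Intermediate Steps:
$q{\left(p,C \right)} = -3 - 7 p + C p$ ($q{\left(p,C \right)} = -3 + \left(- 7 p + p C\right) = -3 + \left(- 7 p + C p\right) = -3 - 7 p + C p$)
$29439 + q{\left(-138,30 \right)} = 29439 - 3177 = 26262$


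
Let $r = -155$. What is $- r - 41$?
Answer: $114$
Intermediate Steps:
$- r - 41 = \left(-1\right) \left(-155\right) - 41 = 155 - 41 = 114$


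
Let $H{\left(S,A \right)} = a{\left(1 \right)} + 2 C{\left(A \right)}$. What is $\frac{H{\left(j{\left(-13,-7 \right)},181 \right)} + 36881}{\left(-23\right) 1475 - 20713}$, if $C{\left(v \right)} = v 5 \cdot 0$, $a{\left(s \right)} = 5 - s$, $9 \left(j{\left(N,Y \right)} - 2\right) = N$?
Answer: $- \frac{36885}{54638} \approx -0.67508$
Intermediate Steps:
$j{\left(N,Y \right)} = 2 + \frac{N}{9}$
$C{\left(v \right)} = 0$ ($C{\left(v \right)} = 5 v 0 = 0$)
$H{\left(S,A \right)} = 4$ ($H{\left(S,A \right)} = \left(5 - 1\right) + 2 \cdot 0 = \left(5 - 1\right) + 0 = 4 + 0 = 4$)
$\frac{H{\left(j{\left(-13,-7 \right)},181 \right)} + 36881}{\left(-23\right) 1475 - 20713} = \frac{4 + 36881}{\left(-23\right) 1475 - 20713} = \frac{36885}{-33925 - 20713} = \frac{36885}{-54638} = 36885 \left(- \frac{1}{54638}\right) = - \frac{36885}{54638}$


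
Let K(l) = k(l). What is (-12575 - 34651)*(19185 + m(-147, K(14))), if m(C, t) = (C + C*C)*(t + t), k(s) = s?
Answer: -29285834346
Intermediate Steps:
K(l) = l
m(C, t) = 2*t*(C + C²) (m(C, t) = (C + C²)*(2*t) = 2*t*(C + C²))
(-12575 - 34651)*(19185 + m(-147, K(14))) = (-12575 - 34651)*(19185 + 2*(-147)*14*(1 - 147)) = -47226*(19185 + 2*(-147)*14*(-146)) = -47226*(19185 + 600936) = -47226*620121 = -29285834346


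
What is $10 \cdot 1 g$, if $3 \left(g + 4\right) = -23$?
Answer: $- \frac{350}{3} \approx -116.67$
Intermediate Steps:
$g = - \frac{35}{3}$ ($g = -4 + \frac{1}{3} \left(-23\right) = -4 - \frac{23}{3} = - \frac{35}{3} \approx -11.667$)
$10 \cdot 1 g = 10 \cdot 1 \left(- \frac{35}{3}\right) = 10 \left(- \frac{35}{3}\right) = - \frac{350}{3}$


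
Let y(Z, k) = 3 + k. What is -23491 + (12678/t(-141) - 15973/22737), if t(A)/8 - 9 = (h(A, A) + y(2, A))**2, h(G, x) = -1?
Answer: -41298852418957/1758024840 ≈ -23492.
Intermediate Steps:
t(A) = 72 + 8*(2 + A)**2 (t(A) = 72 + 8*(-1 + (3 + A))**2 = 72 + 8*(2 + A)**2)
-23491 + (12678/t(-141) - 15973/22737) = -23491 + (12678/(72 + 8*(2 - 141)**2) - 15973/22737) = -23491 + (12678/(72 + 8*(-139)**2) - 15973*1/22737) = -23491 + (12678/(72 + 8*19321) - 15973/22737) = -23491 + (12678/(72 + 154568) - 15973/22737) = -23491 + (12678/154640 - 15973/22737) = -23491 + (12678*(1/154640) - 15973/22737) = -23491 + (6339/77320 - 15973/22737) = -23491 - 1090902517/1758024840 = -41298852418957/1758024840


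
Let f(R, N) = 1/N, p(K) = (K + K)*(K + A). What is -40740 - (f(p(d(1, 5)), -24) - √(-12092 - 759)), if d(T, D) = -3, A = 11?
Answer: -977759/24 + I*√12851 ≈ -40740.0 + 113.36*I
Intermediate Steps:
p(K) = 2*K*(11 + K) (p(K) = (K + K)*(K + 11) = (2*K)*(11 + K) = 2*K*(11 + K))
-40740 - (f(p(d(1, 5)), -24) - √(-12092 - 759)) = -40740 - (1/(-24) - √(-12092 - 759)) = -40740 - (-1/24 - √(-12851)) = -40740 - (-1/24 - I*√12851) = -40740 + (1/24 + I*√12851) = -977759/24 + I*√12851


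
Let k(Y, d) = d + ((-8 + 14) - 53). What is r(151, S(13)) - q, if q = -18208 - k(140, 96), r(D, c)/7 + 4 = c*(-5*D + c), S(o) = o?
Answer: -49293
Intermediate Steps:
r(D, c) = -28 + 7*c*(c - 5*D) (r(D, c) = -28 + 7*(c*(-5*D + c)) = -28 + 7*(c*(c - 5*D)) = -28 + 7*c*(c - 5*D))
k(Y, d) = -47 + d (k(Y, d) = d + (6 - 53) = d - 47 = -47 + d)
q = -18257 (q = -18208 - (-47 + 96) = -18208 - 1*49 = -18208 - 49 = -18257)
r(151, S(13)) - q = (-28 + 7*13² - 35*151*13) - 1*(-18257) = (-28 + 7*169 - 68705) + 18257 = (-28 + 1183 - 68705) + 18257 = -67550 + 18257 = -49293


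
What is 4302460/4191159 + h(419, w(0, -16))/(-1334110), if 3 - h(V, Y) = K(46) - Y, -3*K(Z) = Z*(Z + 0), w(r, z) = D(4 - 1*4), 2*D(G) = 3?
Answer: 3824653257491/3727644755660 ≈ 1.0260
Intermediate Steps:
D(G) = 3/2 (D(G) = (1/2)*3 = 3/2)
w(r, z) = 3/2
K(Z) = -Z**2/3 (K(Z) = -Z*(Z + 0)/3 = -Z*Z/3 = -Z**2/3)
h(V, Y) = 2125/3 + Y (h(V, Y) = 3 - (-1/3*46**2 - Y) = 3 - (-1/3*2116 - Y) = 3 - (-2116/3 - Y) = 3 + (2116/3 + Y) = 2125/3 + Y)
4302460/4191159 + h(419, w(0, -16))/(-1334110) = 4302460/4191159 + (2125/3 + 3/2)/(-1334110) = 4302460*(1/4191159) + (4259/6)*(-1/1334110) = 4302460/4191159 - 4259/8004660 = 3824653257491/3727644755660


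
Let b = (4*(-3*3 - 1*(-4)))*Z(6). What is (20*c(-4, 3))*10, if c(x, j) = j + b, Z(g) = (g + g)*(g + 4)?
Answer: -479400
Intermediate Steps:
Z(g) = 2*g*(4 + g) (Z(g) = (2*g)*(4 + g) = 2*g*(4 + g))
b = -2400 (b = (4*(-3*3 - 1*(-4)))*(2*6*(4 + 6)) = (4*(-9 + 4))*(2*6*10) = (4*(-5))*120 = -20*120 = -2400)
c(x, j) = -2400 + j (c(x, j) = j - 2400 = -2400 + j)
(20*c(-4, 3))*10 = (20*(-2400 + 3))*10 = (20*(-2397))*10 = -47940*10 = -479400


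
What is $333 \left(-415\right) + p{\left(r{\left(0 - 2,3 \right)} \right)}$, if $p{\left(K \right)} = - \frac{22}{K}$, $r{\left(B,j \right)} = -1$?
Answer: $-138173$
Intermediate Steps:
$333 \left(-415\right) + p{\left(r{\left(0 - 2,3 \right)} \right)} = 333 \left(-415\right) - \frac{22}{-1} = -138195 - -22 = -138195 + 22 = -138173$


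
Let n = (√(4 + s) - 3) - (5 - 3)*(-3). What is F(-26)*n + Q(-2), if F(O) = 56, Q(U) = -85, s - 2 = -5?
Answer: 139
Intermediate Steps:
s = -3 (s = 2 - 5 = -3)
n = 4 (n = (√(4 - 3) - 3) - (5 - 3)*(-3) = (√1 - 3) - 2*(-3) = (1 - 3) - 1*(-6) = -2 + 6 = 4)
F(-26)*n + Q(-2) = 56*4 - 85 = 224 - 85 = 139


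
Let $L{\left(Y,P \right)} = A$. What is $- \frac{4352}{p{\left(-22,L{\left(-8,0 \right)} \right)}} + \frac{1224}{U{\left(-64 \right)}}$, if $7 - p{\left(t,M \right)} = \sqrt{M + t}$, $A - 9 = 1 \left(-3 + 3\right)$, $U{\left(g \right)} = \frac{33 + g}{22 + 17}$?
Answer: $- \frac{62968}{31} - \frac{2176 i \sqrt{13}}{31} \approx -2031.2 - 253.09 i$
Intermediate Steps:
$U{\left(g \right)} = \frac{11}{13} + \frac{g}{39}$ ($U{\left(g \right)} = \frac{33 + g}{39} = \left(33 + g\right) \frac{1}{39} = \frac{11}{13} + \frac{g}{39}$)
$A = 9$ ($A = 9 + 1 \left(-3 + 3\right) = 9 + 1 \cdot 0 = 9 + 0 = 9$)
$L{\left(Y,P \right)} = 9$
$p{\left(t,M \right)} = 7 - \sqrt{M + t}$
$- \frac{4352}{p{\left(-22,L{\left(-8,0 \right)} \right)}} + \frac{1224}{U{\left(-64 \right)}} = - \frac{4352}{7 - \sqrt{9 - 22}} + \frac{1224}{\frac{11}{13} + \frac{1}{39} \left(-64\right)} = - \frac{4352}{7 - \sqrt{-13}} + \frac{1224}{\frac{11}{13} - \frac{64}{39}} = - \frac{4352}{7 - i \sqrt{13}} + \frac{1224}{- \frac{31}{39}} = - \frac{4352}{7 - i \sqrt{13}} + 1224 \left(- \frac{39}{31}\right) = - \frac{4352}{7 - i \sqrt{13}} - \frac{47736}{31} = - \frac{47736}{31} - \frac{4352}{7 - i \sqrt{13}}$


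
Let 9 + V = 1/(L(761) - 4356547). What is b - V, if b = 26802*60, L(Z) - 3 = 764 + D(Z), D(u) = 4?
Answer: 7004649703105/4355776 ≈ 1.6081e+6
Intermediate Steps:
L(Z) = 771 (L(Z) = 3 + (764 + 4) = 3 + 768 = 771)
V = -39201985/4355776 (V = -9 + 1/(771 - 4356547) = -9 + 1/(-4355776) = -9 - 1/4355776 = -39201985/4355776 ≈ -9.0000)
b = 1608120
b - V = 1608120 - 1*(-39201985/4355776) = 1608120 + 39201985/4355776 = 7004649703105/4355776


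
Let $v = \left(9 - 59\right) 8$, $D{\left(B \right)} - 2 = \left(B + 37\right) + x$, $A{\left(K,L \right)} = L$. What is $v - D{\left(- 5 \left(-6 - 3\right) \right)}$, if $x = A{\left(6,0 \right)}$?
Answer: $-484$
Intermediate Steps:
$x = 0$
$D{\left(B \right)} = 39 + B$ ($D{\left(B \right)} = 2 + \left(\left(B + 37\right) + 0\right) = 2 + \left(\left(37 + B\right) + 0\right) = 2 + \left(37 + B\right) = 39 + B$)
$v = -400$ ($v = \left(-50\right) 8 = -400$)
$v - D{\left(- 5 \left(-6 - 3\right) \right)} = -400 - \left(39 - 5 \left(-6 - 3\right)\right) = -400 - \left(39 - -45\right) = -400 - \left(39 + 45\right) = -400 - 84 = -484$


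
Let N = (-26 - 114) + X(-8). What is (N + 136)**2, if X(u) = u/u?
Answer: 9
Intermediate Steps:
X(u) = 1
N = -139 (N = (-26 - 114) + 1 = -140 + 1 = -139)
(N + 136)**2 = (-139 + 136)**2 = (-3)**2 = 9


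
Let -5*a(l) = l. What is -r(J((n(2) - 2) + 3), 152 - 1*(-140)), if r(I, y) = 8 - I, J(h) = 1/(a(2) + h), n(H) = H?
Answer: -99/13 ≈ -7.6154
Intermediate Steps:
a(l) = -l/5
J(h) = 1/(-⅖ + h) (J(h) = 1/(-⅕*2 + h) = 1/(-⅖ + h))
-r(J((n(2) - 2) + 3), 152 - 1*(-140)) = -(8 - 5/(-2 + 5*((2 - 2) + 3))) = -(8 - 5/(-2 + 5*(0 + 3))) = -(8 - 5/(-2 + 5*3)) = -(8 - 5/(-2 + 15)) = -(8 - 5/13) = -1*99/13 = -99/13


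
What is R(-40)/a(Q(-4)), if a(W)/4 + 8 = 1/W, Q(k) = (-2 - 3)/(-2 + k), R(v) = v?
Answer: 25/17 ≈ 1.4706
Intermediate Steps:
Q(k) = -5/(-2 + k)
a(W) = -32 + 4/W
R(-40)/a(Q(-4)) = -40/(-32 + 4/((-5/(-2 - 4)))) = -40/(-32 + 4/((-5/(-6)))) = -40/(-32 + 4/((-5*(-1/6)))) = -40/(-32 + 4/(5/6)) = -40/(-32 + 4*(6/5)) = -40/(-32 + 24/5) = -40/(-136/5) = -40*(-5/136) = 25/17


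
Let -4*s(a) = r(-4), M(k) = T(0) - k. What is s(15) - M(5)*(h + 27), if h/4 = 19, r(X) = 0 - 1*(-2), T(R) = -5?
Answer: 2059/2 ≈ 1029.5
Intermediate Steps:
M(k) = -5 - k
r(X) = 2 (r(X) = 0 + 2 = 2)
s(a) = -½ (s(a) = -¼*2 = -½)
h = 76 (h = 4*19 = 76)
s(15) - M(5)*(h + 27) = -½ - (-5 - 1*5)*(76 + 27) = -½ - (-5 - 5)*103 = -½ - (-10)*103 = -½ - 1*(-1030) = -½ + 1030 = 2059/2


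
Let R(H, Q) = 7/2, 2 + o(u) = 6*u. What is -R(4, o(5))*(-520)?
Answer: 1820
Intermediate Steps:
o(u) = -2 + 6*u
R(H, Q) = 7/2 (R(H, Q) = 7*(1/2) = 7/2)
-R(4, o(5))*(-520) = -1*7/2*(-520) = -7/2*(-520) = 1820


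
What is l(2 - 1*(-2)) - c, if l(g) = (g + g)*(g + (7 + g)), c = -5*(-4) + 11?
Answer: 89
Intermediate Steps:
c = 31 (c = 20 + 11 = 31)
l(g) = 2*g*(7 + 2*g) (l(g) = (2*g)*(7 + 2*g) = 2*g*(7 + 2*g))
l(2 - 1*(-2)) - c = 2*(2 - 1*(-2))*(7 + 2*(2 - 1*(-2))) - 1*31 = 2*(2 + 2)*(7 + 2*(2 + 2)) - 31 = 2*4*(7 + 2*4) - 31 = 2*4*(7 + 8) - 31 = 2*4*15 - 31 = 120 - 31 = 89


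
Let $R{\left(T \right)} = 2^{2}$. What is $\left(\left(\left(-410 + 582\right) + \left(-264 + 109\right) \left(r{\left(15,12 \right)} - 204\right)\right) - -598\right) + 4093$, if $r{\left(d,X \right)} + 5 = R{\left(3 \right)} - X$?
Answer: $38498$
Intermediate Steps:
$R{\left(T \right)} = 4$
$r{\left(d,X \right)} = -1 - X$ ($r{\left(d,X \right)} = -5 - \left(-4 + X\right) = -1 - X$)
$\left(\left(\left(-410 + 582\right) + \left(-264 + 109\right) \left(r{\left(15,12 \right)} - 204\right)\right) - -598\right) + 4093 = \left(\left(\left(-410 + 582\right) + \left(-264 + 109\right) \left(\left(-1 - 12\right) - 204\right)\right) - -598\right) + 4093 = \left(\left(172 - 155 \left(\left(-1 - 12\right) - 204\right)\right) + 598\right) + 4093 = \left(\left(172 - 155 \left(-13 - 204\right)\right) + 598\right) + 4093 = \left(\left(172 - -33635\right) + 598\right) + 4093 = \left(\left(172 + 33635\right) + 598\right) + 4093 = \left(33807 + 598\right) + 4093 = 34405 + 4093 = 38498$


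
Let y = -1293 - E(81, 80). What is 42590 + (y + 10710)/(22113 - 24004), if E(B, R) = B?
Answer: 80528354/1891 ≈ 42585.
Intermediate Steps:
y = -1374 (y = -1293 - 1*81 = -1293 - 81 = -1374)
42590 + (y + 10710)/(22113 - 24004) = 42590 + (-1374 + 10710)/(22113 - 24004) = 42590 + 9336/(-1891) = 42590 + 9336*(-1/1891) = 42590 - 9336/1891 = 80528354/1891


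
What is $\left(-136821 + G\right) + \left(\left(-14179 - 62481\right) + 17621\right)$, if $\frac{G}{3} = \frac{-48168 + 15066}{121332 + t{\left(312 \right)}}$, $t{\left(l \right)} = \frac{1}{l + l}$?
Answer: $- \frac{14828851527284}{75711169} \approx -1.9586 \cdot 10^{5}$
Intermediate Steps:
$t{\left(l \right)} = \frac{1}{2 l}$
$G = - \frac{61966944}{75711169}$ ($G = 3 \frac{-48168 + 15066}{121332 + \frac{1}{2 \cdot 312}} = 3 \left(- \frac{33102}{121332 + \frac{1}{2} \cdot \frac{1}{312}}\right) = 3 \left(- \frac{33102}{121332 + \frac{1}{624}}\right) = 3 \left(- \frac{33102}{\frac{75711169}{624}}\right) = 3 \left(\left(-33102\right) \frac{624}{75711169}\right) = 3 \left(- \frac{20655648}{75711169}\right) = - \frac{61966944}{75711169} \approx -0.81847$)
$\left(-136821 + G\right) + \left(\left(-14179 - 62481\right) + 17621\right) = \left(-136821 - \frac{61966944}{75711169}\right) + \left(\left(-14179 - 62481\right) + 17621\right) = - \frac{10358939820693}{75711169} + \left(-76660 + 17621\right) = - \frac{10358939820693}{75711169} - 59039 = - \frac{14828851527284}{75711169}$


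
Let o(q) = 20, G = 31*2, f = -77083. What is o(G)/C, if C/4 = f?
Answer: -5/77083 ≈ -6.4865e-5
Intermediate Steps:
G = 62
C = -308332 (C = 4*(-77083) = -308332)
o(G)/C = 20/(-308332) = 20*(-1/308332) = -5/77083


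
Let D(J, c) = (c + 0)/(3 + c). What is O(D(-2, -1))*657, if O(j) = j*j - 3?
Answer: -7227/4 ≈ -1806.8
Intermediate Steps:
D(J, c) = c/(3 + c)
O(j) = -3 + j² (O(j) = j² - 3 = -3 + j²)
O(D(-2, -1))*657 = (-3 + (-1/(3 - 1))²)*657 = (-3 + (-1/2)²)*657 = (-3 + (-1*½)²)*657 = (-3 + (-½)²)*657 = (-3 + ¼)*657 = -11/4*657 = -7227/4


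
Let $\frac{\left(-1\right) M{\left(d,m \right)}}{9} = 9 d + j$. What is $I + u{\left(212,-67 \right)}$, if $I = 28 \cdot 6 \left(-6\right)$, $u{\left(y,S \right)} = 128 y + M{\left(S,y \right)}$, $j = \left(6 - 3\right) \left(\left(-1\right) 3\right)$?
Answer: $31636$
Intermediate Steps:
$j = -9$ ($j = 3 \left(-3\right) = -9$)
$M{\left(d,m \right)} = 81 - 81 d$ ($M{\left(d,m \right)} = - 9 \left(9 d - 9\right) = - 9 \left(-9 + 9 d\right) = 81 - 81 d$)
$u{\left(y,S \right)} = 81 - 81 S + 128 y$ ($u{\left(y,S \right)} = 128 y - \left(-81 + 81 S\right) = 81 - 81 S + 128 y$)
$I = -1008$ ($I = 168 \left(-6\right) = -1008$)
$I + u{\left(212,-67 \right)} = -1008 + \left(81 - -5427 + 128 \cdot 212\right) = -1008 + \left(81 + 5427 + 27136\right) = -1008 + 32644 = 31636$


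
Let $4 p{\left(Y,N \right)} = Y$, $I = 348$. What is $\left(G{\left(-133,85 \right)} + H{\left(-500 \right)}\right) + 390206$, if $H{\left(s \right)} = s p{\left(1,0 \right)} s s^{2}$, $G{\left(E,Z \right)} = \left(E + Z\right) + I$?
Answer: $15625390506$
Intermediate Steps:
$p{\left(Y,N \right)} = \frac{Y}{4}$
$G{\left(E,Z \right)} = 348 + E + Z$ ($G{\left(E,Z \right)} = \left(E + Z\right) + 348 = 348 + E + Z$)
$H{\left(s \right)} = \frac{s^{4}}{4}$ ($H{\left(s \right)} = s \frac{1}{4} \cdot 1 s s^{2} = s \frac{1}{4} s s^{2} = \frac{s}{4} s s^{2} = \frac{s^{2}}{4} s^{2} = \frac{s^{4}}{4}$)
$\left(G{\left(-133,85 \right)} + H{\left(-500 \right)}\right) + 390206 = \left(\left(348 - 133 + 85\right) + \frac{\left(-500\right)^{4}}{4}\right) + 390206 = \left(300 + \frac{1}{4} \cdot 62500000000\right) + 390206 = \left(300 + 15625000000\right) + 390206 = 15625000300 + 390206 = 15625390506$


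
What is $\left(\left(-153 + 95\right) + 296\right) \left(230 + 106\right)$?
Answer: $79968$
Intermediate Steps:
$\left(\left(-153 + 95\right) + 296\right) \left(230 + 106\right) = \left(-58 + 296\right) 336 = 238 \cdot 336 = 79968$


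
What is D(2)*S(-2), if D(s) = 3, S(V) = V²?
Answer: 12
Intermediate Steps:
D(2)*S(-2) = 3*(-2)² = 3*4 = 12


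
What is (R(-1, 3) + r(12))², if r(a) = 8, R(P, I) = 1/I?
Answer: 625/9 ≈ 69.444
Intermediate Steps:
(R(-1, 3) + r(12))² = (1/3 + 8)² = (⅓ + 8)² = (25/3)² = 625/9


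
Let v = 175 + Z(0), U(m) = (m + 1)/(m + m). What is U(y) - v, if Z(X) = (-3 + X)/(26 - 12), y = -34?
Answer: -82967/476 ≈ -174.30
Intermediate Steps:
Z(X) = -3/14 + X/14 (Z(X) = (-3 + X)/14 = (-3 + X)*(1/14) = -3/14 + X/14)
U(m) = (1 + m)/(2*m) (U(m) = (1 + m)/((2*m)) = (1 + m)*(1/(2*m)) = (1 + m)/(2*m))
v = 2447/14 (v = 175 + (-3/14 + (1/14)*0) = 175 + (-3/14 + 0) = 175 - 3/14 = 2447/14 ≈ 174.79)
U(y) - v = (½)*(1 - 34)/(-34) - 1*2447/14 = (½)*(-1/34)*(-33) - 2447/14 = 33/68 - 2447/14 = -82967/476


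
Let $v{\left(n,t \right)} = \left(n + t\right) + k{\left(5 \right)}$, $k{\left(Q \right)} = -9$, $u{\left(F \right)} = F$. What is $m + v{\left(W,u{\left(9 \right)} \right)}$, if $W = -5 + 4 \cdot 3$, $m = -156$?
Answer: $-149$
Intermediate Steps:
$W = 7$ ($W = -5 + 12 = 7$)
$v{\left(n,t \right)} = -9 + n + t$ ($v{\left(n,t \right)} = \left(n + t\right) - 9 = -9 + n + t$)
$m + v{\left(W,u{\left(9 \right)} \right)} = -156 + \left(-9 + 7 + 9\right) = -156 + 7 = -149$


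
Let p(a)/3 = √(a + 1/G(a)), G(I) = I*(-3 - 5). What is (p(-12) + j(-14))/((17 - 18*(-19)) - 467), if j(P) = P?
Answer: 7/54 - I*√6906/864 ≈ 0.12963 - 0.096183*I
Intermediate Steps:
G(I) = -8*I (G(I) = I*(-8) = -8*I)
p(a) = 3*√(a - 1/(8*a)) (p(a) = 3*√(a + 1/(-8*a)) = 3*√(a - 1/(8*a)))
(p(-12) + j(-14))/((17 - 18*(-19)) - 467) = (3*√(-2/(-12) + 16*(-12))/4 - 14)/((17 - 18*(-19)) - 467) = (3*√(-2*(-1/12) - 192)/4 - 14)/((17 + 342) - 467) = (3*√(⅙ - 192)/4 - 14)/(359 - 467) = (3*√(-1151/6)/4 - 14)/(-108) = -(3*(I*√6906/6)/4 - 14)/108 = -(I*√6906/8 - 14)/108 = -(-14 + I*√6906/8)/108 = 7/54 - I*√6906/864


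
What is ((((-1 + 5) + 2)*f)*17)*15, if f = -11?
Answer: -16830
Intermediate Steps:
((((-1 + 5) + 2)*f)*17)*15 = ((((-1 + 5) + 2)*(-11))*17)*15 = (((4 + 2)*(-11))*17)*15 = ((6*(-11))*17)*15 = -66*17*15 = -1122*15 = -16830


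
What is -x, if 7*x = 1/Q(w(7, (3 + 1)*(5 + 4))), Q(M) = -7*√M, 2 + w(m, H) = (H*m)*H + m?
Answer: √9077/444773 ≈ 0.00021421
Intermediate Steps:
w(m, H) = -2 + m + m*H² (w(m, H) = -2 + ((H*m)*H + m) = -2 + (m*H² + m) = -2 + (m + m*H²) = -2 + m + m*H²)
x = -√9077/444773 (x = 1/(7*((-7*√(-2 + 7 + 7*((3 + 1)*(5 + 4))²)))) = 1/(7*((-7*√(-2 + 7 + 7*(4*9)²)))) = 1/(7*((-7*√(-2 + 7 + 7*36²)))) = 1/(7*((-7*√(-2 + 7 + 7*1296)))) = 1/(7*((-7*√(-2 + 7 + 9072)))) = 1/(7*((-7*√9077))) = (-√9077/63539)/7 = -√9077/444773 ≈ -0.00021421)
-x = -(-1)*√9077/444773 = √9077/444773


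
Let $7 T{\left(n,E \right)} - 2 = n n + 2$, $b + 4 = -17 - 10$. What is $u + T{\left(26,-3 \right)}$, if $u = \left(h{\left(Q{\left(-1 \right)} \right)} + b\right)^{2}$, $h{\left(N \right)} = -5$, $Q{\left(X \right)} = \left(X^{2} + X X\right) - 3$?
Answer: $\frac{9752}{7} \approx 1393.1$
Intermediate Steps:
$Q{\left(X \right)} = -3 + 2 X^{2}$ ($Q{\left(X \right)} = \left(X^{2} + X^{2}\right) - 3 = 2 X^{2} - 3 = -3 + 2 X^{2}$)
$b = -31$ ($b = -4 - 27 = -31$)
$T{\left(n,E \right)} = \frac{4}{7} + \frac{n^{2}}{7}$ ($T{\left(n,E \right)} = \frac{2}{7} + \frac{n n + 2}{7} = \frac{2}{7} + \frac{n^{2} + 2}{7} = \frac{2}{7} + \frac{2 + n^{2}}{7} = \frac{2}{7} + \left(\frac{2}{7} + \frac{n^{2}}{7}\right) = \frac{4}{7} + \frac{n^{2}}{7}$)
$u = 1296$ ($u = \left(-5 - 31\right)^{2} = \left(-36\right)^{2} = 1296$)
$u + T{\left(26,-3 \right)} = 1296 + \left(\frac{4}{7} + \frac{26^{2}}{7}\right) = 1296 + \left(\frac{4}{7} + \frac{1}{7} \cdot 676\right) = 1296 + \left(\frac{4}{7} + \frac{676}{7}\right) = 1296 + \frac{680}{7} = \frac{9752}{7}$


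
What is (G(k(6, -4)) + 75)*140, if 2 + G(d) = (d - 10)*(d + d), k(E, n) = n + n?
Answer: 50540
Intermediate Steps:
k(E, n) = 2*n
G(d) = -2 + 2*d*(-10 + d) (G(d) = -2 + (d - 10)*(d + d) = -2 + (-10 + d)*(2*d) = -2 + 2*d*(-10 + d))
(G(k(6, -4)) + 75)*140 = ((-2 - 40*(-4) + 2*(2*(-4))**2) + 75)*140 = ((-2 - 20*(-8) + 2*(-8)**2) + 75)*140 = ((-2 + 160 + 2*64) + 75)*140 = ((-2 + 160 + 128) + 75)*140 = (286 + 75)*140 = 361*140 = 50540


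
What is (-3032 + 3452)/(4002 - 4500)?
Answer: -70/83 ≈ -0.84337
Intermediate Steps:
(-3032 + 3452)/(4002 - 4500) = 420/(-498) = 420*(-1/498) = -70/83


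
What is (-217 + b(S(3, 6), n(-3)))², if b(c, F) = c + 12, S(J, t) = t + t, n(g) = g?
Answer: 37249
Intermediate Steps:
S(J, t) = 2*t
b(c, F) = 12 + c
(-217 + b(S(3, 6), n(-3)))² = (-217 + (12 + 2*6))² = (-217 + (12 + 12))² = (-217 + 24)² = (-193)² = 37249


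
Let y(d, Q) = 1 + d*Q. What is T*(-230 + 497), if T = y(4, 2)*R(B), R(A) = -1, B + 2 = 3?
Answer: -2403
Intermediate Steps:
B = 1 (B = -2 + 3 = 1)
y(d, Q) = 1 + Q*d
T = -9 (T = (1 + 2*4)*(-1) = (1 + 8)*(-1) = 9*(-1) = -9)
T*(-230 + 497) = -9*(-230 + 497) = -9*267 = -2403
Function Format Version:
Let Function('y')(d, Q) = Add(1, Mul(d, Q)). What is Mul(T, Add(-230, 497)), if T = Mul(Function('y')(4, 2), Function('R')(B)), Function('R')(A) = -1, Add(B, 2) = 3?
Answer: -2403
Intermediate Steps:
B = 1 (B = Add(-2, 3) = 1)
Function('y')(d, Q) = Add(1, Mul(Q, d))
T = -9 (T = Mul(Add(1, Mul(2, 4)), -1) = Mul(Add(1, 8), -1) = Mul(9, -1) = -9)
Mul(T, Add(-230, 497)) = Mul(-9, Add(-230, 497)) = Mul(-9, 267) = -2403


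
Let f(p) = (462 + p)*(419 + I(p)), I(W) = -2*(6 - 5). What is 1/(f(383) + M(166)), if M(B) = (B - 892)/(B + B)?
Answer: 166/58492227 ≈ 2.8380e-6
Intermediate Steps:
I(W) = -2 (I(W) = -2*1 = -2)
f(p) = 192654 + 417*p (f(p) = (462 + p)*(419 - 2) = (462 + p)*417 = 192654 + 417*p)
M(B) = (-892 + B)/(2*B) (M(B) = (-892 + B)/((2*B)) = (-892 + B)*(1/(2*B)) = (-892 + B)/(2*B))
1/(f(383) + M(166)) = 1/((192654 + 417*383) + (½)*(-892 + 166)/166) = 1/((192654 + 159711) + (½)*(1/166)*(-726)) = 1/(352365 - 363/166) = 1/(58492227/166) = 166/58492227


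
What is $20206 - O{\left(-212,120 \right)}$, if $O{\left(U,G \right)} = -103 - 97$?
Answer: $20406$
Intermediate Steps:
$O{\left(U,G \right)} = -200$ ($O{\left(U,G \right)} = -103 - 97 = -200$)
$20206 - O{\left(-212,120 \right)} = 20206 - -200 = 20206 + 200 = 20406$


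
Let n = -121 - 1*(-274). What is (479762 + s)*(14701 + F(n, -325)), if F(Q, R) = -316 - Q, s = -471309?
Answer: 120303096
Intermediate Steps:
n = 153 (n = -121 + 274 = 153)
(479762 + s)*(14701 + F(n, -325)) = (479762 - 471309)*(14701 + (-316 - 1*153)) = 8453*(14701 + (-316 - 153)) = 8453*(14701 - 469) = 8453*14232 = 120303096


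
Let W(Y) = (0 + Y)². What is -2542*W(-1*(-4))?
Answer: -40672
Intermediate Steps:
W(Y) = Y²
-2542*W(-1*(-4)) = -2542*(-1*(-4))² = -2542*4² = -2542*16 = -40672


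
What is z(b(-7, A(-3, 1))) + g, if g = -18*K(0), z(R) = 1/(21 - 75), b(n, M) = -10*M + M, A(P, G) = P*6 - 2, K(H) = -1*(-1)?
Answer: -973/54 ≈ -18.019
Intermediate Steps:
K(H) = 1
A(P, G) = -2 + 6*P (A(P, G) = 6*P - 2 = -2 + 6*P)
b(n, M) = -9*M
z(R) = -1/54 (z(R) = 1/(-54) = -1/54)
g = -18 (g = -18*1 = -18)
z(b(-7, A(-3, 1))) + g = -1/54 - 18 = -973/54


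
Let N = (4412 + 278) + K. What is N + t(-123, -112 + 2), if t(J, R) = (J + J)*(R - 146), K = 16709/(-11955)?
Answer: 808930321/11955 ≈ 67665.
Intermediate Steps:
K = -16709/11955 (K = 16709*(-1/11955) = -16709/11955 ≈ -1.3977)
t(J, R) = 2*J*(-146 + R) (t(J, R) = (2*J)*(-146 + R) = 2*J*(-146 + R))
N = 56052241/11955 (N = (4412 + 278) - 16709/11955 = 4690 - 16709/11955 = 56052241/11955 ≈ 4688.6)
N + t(-123, -112 + 2) = 56052241/11955 + 2*(-123)*(-146 + (-112 + 2)) = 56052241/11955 + 2*(-123)*(-146 - 110) = 56052241/11955 + 2*(-123)*(-256) = 56052241/11955 + 62976 = 808930321/11955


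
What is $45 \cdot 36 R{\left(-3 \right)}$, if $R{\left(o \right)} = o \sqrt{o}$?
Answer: $- 4860 i \sqrt{3} \approx - 8417.8 i$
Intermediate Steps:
$R{\left(o \right)} = o^{\frac{3}{2}}$
$45 \cdot 36 R{\left(-3 \right)} = 45 \cdot 36 \left(-3\right)^{\frac{3}{2}} = 1620 \left(- 3 i \sqrt{3}\right) = - 4860 i \sqrt{3}$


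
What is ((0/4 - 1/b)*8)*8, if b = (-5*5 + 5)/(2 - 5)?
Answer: -48/5 ≈ -9.6000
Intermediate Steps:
b = 20/3 (b = (-25 + 5)/(-3) = -20*(-⅓) = 20/3 ≈ 6.6667)
((0/4 - 1/b)*8)*8 = ((0/4 - 1/20/3)*8)*8 = ((0*(¼) - 1*3/20)*8)*8 = ((0 - 3/20)*8)*8 = -3/20*8*8 = -6/5*8 = -48/5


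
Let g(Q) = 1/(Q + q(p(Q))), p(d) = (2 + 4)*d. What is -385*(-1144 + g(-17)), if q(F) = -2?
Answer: 8368745/19 ≈ 4.4046e+5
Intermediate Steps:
p(d) = 6*d
g(Q) = 1/(-2 + Q) (g(Q) = 1/(Q - 2) = 1/(-2 + Q))
-385*(-1144 + g(-17)) = -385*(-1144 + 1/(-2 - 17)) = -385*(-1144 + 1/(-19)) = -385*(-1144 - 1/19) = -385*(-21737/19) = 8368745/19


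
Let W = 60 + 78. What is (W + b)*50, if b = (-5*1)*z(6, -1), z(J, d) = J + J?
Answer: 3900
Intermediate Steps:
z(J, d) = 2*J
W = 138
b = -60 (b = (-5*1)*(2*6) = -5*12 = -60)
(W + b)*50 = (138 - 60)*50 = 78*50 = 3900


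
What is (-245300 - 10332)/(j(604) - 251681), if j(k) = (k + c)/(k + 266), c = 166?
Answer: 11119992/10948085 ≈ 1.0157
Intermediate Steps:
j(k) = (166 + k)/(266 + k) (j(k) = (k + 166)/(k + 266) = (166 + k)/(266 + k))
(-245300 - 10332)/(j(604) - 251681) = (-245300 - 10332)/((166 + 604)/(266 + 604) - 251681) = -255632/(770/870 - 251681) = -255632/((1/870)*770 - 251681) = -255632/(77/87 - 251681) = -255632/(-21896170/87) = -255632*(-87/21896170) = 11119992/10948085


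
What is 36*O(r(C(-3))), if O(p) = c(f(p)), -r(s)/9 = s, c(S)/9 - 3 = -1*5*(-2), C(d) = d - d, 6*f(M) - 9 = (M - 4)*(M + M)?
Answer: 4212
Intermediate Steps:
f(M) = 3/2 + M*(-4 + M)/3 (f(M) = 3/2 + ((M - 4)*(M + M))/6 = 3/2 + ((-4 + M)*(2*M))/6 = 3/2 + (2*M*(-4 + M))/6 = 3/2 + M*(-4 + M)/3)
C(d) = 0
c(S) = 117 (c(S) = 27 + 9*(-1*5*(-2)) = 27 + 9*(-5*(-2)) = 27 + 9*10 = 27 + 90 = 117)
r(s) = -9*s
O(p) = 117
36*O(r(C(-3))) = 36*117 = 4212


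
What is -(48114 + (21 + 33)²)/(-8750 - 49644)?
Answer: 3645/4171 ≈ 0.87389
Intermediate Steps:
-(48114 + (21 + 33)²)/(-8750 - 49644) = -(48114 + 54²)/(-58394) = -(48114 + 2916)*(-1)/58394 = -51030*(-1)/58394 = -1*(-3645/4171) = 3645/4171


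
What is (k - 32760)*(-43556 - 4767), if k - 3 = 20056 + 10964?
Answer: 83937051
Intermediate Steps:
k = 31023 (k = 3 + (20056 + 10964) = 3 + 31020 = 31023)
(k - 32760)*(-43556 - 4767) = (31023 - 32760)*(-43556 - 4767) = -1737*(-48323) = 83937051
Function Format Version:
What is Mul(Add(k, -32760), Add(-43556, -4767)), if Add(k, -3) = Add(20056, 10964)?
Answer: 83937051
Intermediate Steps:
k = 31023 (k = Add(3, Add(20056, 10964)) = Add(3, 31020) = 31023)
Mul(Add(k, -32760), Add(-43556, -4767)) = Mul(Add(31023, -32760), Add(-43556, -4767)) = Mul(-1737, -48323) = 83937051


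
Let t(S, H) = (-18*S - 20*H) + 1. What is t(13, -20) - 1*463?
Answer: -296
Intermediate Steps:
t(S, H) = 1 - 20*H - 18*S (t(S, H) = (-20*H - 18*S) + 1 = 1 - 20*H - 18*S)
t(13, -20) - 1*463 = (1 - 20*(-20) - 18*13) - 1*463 = (1 + 400 - 234) - 463 = 167 - 463 = -296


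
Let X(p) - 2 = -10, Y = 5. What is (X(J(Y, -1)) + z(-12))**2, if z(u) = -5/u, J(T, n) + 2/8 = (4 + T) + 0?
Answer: 8281/144 ≈ 57.507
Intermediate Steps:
J(T, n) = 15/4 + T (J(T, n) = -1/4 + ((4 + T) + 0) = -1/4 + (4 + T) = 15/4 + T)
X(p) = -8 (X(p) = 2 - 10 = -8)
(X(J(Y, -1)) + z(-12))**2 = (-8 - 5/(-12))**2 = (-8 - 5*(-1/12))**2 = (-8 + 5/12)**2 = (-91/12)**2 = 8281/144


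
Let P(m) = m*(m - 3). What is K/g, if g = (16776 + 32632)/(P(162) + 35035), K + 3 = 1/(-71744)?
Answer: -13084659769/3544727552 ≈ -3.6913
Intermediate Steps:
K = -215233/71744 (K = -3 + 1/(-71744) = -3 - 1/71744 = -215233/71744 ≈ -3.0000)
P(m) = m*(-3 + m)
g = 49408/60793 (g = (16776 + 32632)/(162*(-3 + 162) + 35035) = 49408/(162*159 + 35035) = 49408/(25758 + 35035) = 49408/60793 ≈ 0.81273)
K/g = -215233/(71744*49408/60793) = -215233/71744*60793/49408 = -13084659769/3544727552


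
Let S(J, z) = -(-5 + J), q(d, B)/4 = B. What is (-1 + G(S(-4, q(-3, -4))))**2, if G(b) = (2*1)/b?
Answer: 49/81 ≈ 0.60494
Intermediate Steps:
q(d, B) = 4*B
S(J, z) = 5 - J
G(b) = 2/b
(-1 + G(S(-4, q(-3, -4))))**2 = (-1 + 2/(5 - 1*(-4)))**2 = (-1 + 2/(5 + 4))**2 = (-1 + 2/9)**2 = (-7/9)**2 = 49/81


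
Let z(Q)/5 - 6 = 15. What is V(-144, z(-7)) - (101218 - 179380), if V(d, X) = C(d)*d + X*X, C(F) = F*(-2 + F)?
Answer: -2938269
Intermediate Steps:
z(Q) = 105 (z(Q) = 30 + 5*15 = 30 + 75 = 105)
V(d, X) = X**2 + d**2*(-2 + d) (V(d, X) = (d*(-2 + d))*d + X*X = d**2*(-2 + d) + X**2 = X**2 + d**2*(-2 + d))
V(-144, z(-7)) - (101218 - 179380) = (105**2 + (-144)**2*(-2 - 144)) - (101218 - 179380) = (11025 + 20736*(-146)) - 1*(-78162) = (11025 - 3027456) + 78162 = -3016431 + 78162 = -2938269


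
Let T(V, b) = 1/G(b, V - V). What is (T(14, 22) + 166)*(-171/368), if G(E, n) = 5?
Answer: -142101/1840 ≈ -77.229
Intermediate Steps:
T(V, b) = ⅕ (T(V, b) = 1/5 = ⅕)
(T(14, 22) + 166)*(-171/368) = (⅕ + 166)*(-171/368) = 831*(-171*1/368)/5 = (831/5)*(-171/368) = -142101/1840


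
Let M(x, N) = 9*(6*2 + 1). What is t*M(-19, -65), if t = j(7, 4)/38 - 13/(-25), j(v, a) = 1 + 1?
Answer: 31824/475 ≈ 66.998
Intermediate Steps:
j(v, a) = 2
M(x, N) = 117 (M(x, N) = 9*(12 + 1) = 9*13 = 117)
t = 272/475 (t = 2/38 - 13/(-25) = 2*(1/38) - 13*(-1/25) = 1/19 + 13/25 = 272/475 ≈ 0.57263)
t*M(-19, -65) = (272/475)*117 = 31824/475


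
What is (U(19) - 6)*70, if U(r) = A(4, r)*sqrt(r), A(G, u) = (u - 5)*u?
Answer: -420 + 18620*sqrt(19) ≈ 80743.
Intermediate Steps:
A(G, u) = u*(-5 + u) (A(G, u) = (-5 + u)*u = u*(-5 + u))
U(r) = r**(3/2)*(-5 + r) (U(r) = (r*(-5 + r))*sqrt(r) = r**(3/2)*(-5 + r))
(U(19) - 6)*70 = (19**(3/2)*(-5 + 19) - 6)*70 = ((19*sqrt(19))*14 - 6)*70 = (266*sqrt(19) - 6)*70 = (-6 + 266*sqrt(19))*70 = -420 + 18620*sqrt(19)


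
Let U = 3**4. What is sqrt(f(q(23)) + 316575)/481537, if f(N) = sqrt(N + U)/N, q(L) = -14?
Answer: sqrt(62048700 - 14*sqrt(67))/6741518 ≈ 0.0011684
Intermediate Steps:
U = 81
f(N) = sqrt(81 + N)/N (f(N) = sqrt(N + 81)/N = sqrt(81 + N)/N)
sqrt(f(q(23)) + 316575)/481537 = sqrt(sqrt(81 - 14)/(-14) + 316575)/481537 = sqrt(-sqrt(67)/14 + 316575)*(1/481537) = sqrt(316575 - sqrt(67)/14)*(1/481537) = sqrt(316575 - sqrt(67)/14)/481537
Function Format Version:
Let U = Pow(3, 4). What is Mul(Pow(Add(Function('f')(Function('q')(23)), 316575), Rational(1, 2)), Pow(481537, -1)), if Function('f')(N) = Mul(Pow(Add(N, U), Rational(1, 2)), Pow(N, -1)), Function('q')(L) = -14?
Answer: Mul(Rational(1, 6741518), Pow(Add(62048700, Mul(-14, Pow(67, Rational(1, 2)))), Rational(1, 2))) ≈ 0.0011684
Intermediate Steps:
U = 81
Function('f')(N) = Mul(Pow(N, -1), Pow(Add(81, N), Rational(1, 2))) (Function('f')(N) = Mul(Pow(Add(N, 81), Rational(1, 2)), Pow(N, -1)) = Mul(Pow(Add(81, N), Rational(1, 2)), Pow(N, -1)) = Mul(Pow(N, -1), Pow(Add(81, N), Rational(1, 2))))
Mul(Pow(Add(Function('f')(Function('q')(23)), 316575), Rational(1, 2)), Pow(481537, -1)) = Mul(Pow(Add(Mul(Pow(-14, -1), Pow(Add(81, -14), Rational(1, 2))), 316575), Rational(1, 2)), Pow(481537, -1)) = Mul(Pow(Add(Mul(Rational(-1, 14), Pow(67, Rational(1, 2))), 316575), Rational(1, 2)), Rational(1, 481537)) = Mul(Pow(Add(316575, Mul(Rational(-1, 14), Pow(67, Rational(1, 2)))), Rational(1, 2)), Rational(1, 481537)) = Mul(Rational(1, 481537), Pow(Add(316575, Mul(Rational(-1, 14), Pow(67, Rational(1, 2)))), Rational(1, 2)))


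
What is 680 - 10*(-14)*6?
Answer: 1520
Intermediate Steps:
680 - 10*(-14)*6 = 680 + 140*6 = 680 + 840 = 1520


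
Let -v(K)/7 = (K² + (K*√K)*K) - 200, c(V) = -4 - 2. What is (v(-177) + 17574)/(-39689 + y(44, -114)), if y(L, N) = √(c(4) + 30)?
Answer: (200329 + 219303*I*√177)/(39689 - 2*√6) ≈ 5.0481 + 73.522*I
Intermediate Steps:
c(V) = -6
y(L, N) = 2*√6 (y(L, N) = √(-6 + 30) = √24 = 2*√6)
v(K) = 1400 - 7*K² - 7*K^(5/2) (v(K) = -7*((K² + (K*√K)*K) - 200) = -7*((K² + K^(3/2)*K) - 200) = -7*((K² + K^(5/2)) - 200) = -7*(-200 + K² + K^(5/2)) = 1400 - 7*K² - 7*K^(5/2))
(v(-177) + 17574)/(-39689 + y(44, -114)) = ((1400 - 7*(-177)² - 219303*I*√177) + 17574)/(-39689 + 2*√6) = ((1400 - 7*31329 - 219303*I*√177) + 17574)/(-39689 + 2*√6) = ((1400 - 219303 - 219303*I*√177) + 17574)/(-39689 + 2*√6) = ((-217903 - 219303*I*√177) + 17574)/(-39689 + 2*√6) = (-200329 - 219303*I*√177)/(-39689 + 2*√6)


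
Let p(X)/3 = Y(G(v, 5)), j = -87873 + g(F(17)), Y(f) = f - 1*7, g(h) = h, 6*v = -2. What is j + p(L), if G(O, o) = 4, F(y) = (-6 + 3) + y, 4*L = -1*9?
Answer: -87868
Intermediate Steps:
v = -⅓ (v = (⅙)*(-2) = -⅓ ≈ -0.33333)
L = -9/4 (L = (-1*9)/4 = (¼)*(-9) = -9/4 ≈ -2.2500)
F(y) = -3 + y
Y(f) = -7 + f (Y(f) = f - 7 = -7 + f)
j = -87859 (j = -87873 + (-3 + 17) = -87873 + 14 = -87859)
p(X) = -9 (p(X) = 3*(-7 + 4) = 3*(-3) = -9)
j + p(L) = -87859 - 9 = -87868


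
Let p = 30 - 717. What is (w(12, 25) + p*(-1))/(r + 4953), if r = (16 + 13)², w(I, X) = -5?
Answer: 341/2897 ≈ 0.11771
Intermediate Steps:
p = -687
r = 841 (r = 29² = 841)
(w(12, 25) + p*(-1))/(r + 4953) = (-5 - 687*(-1))/(841 + 4953) = (-5 + 687)/5794 = 682*(1/5794) = 341/2897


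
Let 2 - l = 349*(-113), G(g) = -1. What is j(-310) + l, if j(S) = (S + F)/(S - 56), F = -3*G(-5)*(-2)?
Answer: 7217495/183 ≈ 39440.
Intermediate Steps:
l = 39439 (l = 2 - 349*(-113) = 2 - 1*(-39437) = 2 + 39437 = 39439)
F = -6 (F = -3*(-1)*(-2) = 3*(-2) = -6)
j(S) = (-6 + S)/(-56 + S) (j(S) = (S - 6)/(S - 56) = (-6 + S)/(-56 + S))
j(-310) + l = (-6 - 310)/(-56 - 310) + 39439 = -316/(-366) + 39439 = -1/366*(-316) + 39439 = 158/183 + 39439 = 7217495/183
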